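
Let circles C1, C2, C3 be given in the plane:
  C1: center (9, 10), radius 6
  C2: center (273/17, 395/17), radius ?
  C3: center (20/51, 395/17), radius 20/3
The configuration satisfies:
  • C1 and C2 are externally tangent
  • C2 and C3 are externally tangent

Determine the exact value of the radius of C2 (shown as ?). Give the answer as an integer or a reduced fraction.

9

1. [ext C1·C2]  r_C2² + 12r_C2 − 189 = 0  ⇒  r_C2 = 9 (r>0 drops 1)
2. [ext C2·C3]  r_C2² + (40/3)r_C2 − 201 = 0  ⇒  r_C2 = 9 (r>0 drops 1)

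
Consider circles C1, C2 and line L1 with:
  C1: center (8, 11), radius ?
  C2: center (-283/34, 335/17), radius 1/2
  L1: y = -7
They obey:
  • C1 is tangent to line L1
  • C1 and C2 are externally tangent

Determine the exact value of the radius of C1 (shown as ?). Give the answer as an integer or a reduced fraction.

18

1. [C1‖L1]  r_C1² − 324 = 0  ⇒  r_C1 = 18 (r>0 drops 1)
2. [ext C1·C2]  r_C1² + 1r_C1 − 342 = 0  ⇒  r_C1 = 18 (r>0 drops 1)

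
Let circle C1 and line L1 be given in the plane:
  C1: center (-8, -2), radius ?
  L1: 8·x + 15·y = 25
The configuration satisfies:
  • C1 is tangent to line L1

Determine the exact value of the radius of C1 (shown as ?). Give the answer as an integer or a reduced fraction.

7

1. [C1‖L1]  r_C1² − 49 = 0  ⇒  r_C1 = 7 (r>0 drops 1)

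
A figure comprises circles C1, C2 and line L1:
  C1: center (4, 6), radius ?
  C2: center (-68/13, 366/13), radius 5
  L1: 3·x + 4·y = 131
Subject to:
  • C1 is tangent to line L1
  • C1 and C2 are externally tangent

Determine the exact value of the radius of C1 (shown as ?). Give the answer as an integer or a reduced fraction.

1. [C1‖L1]  r_C1² − 361 = 0  ⇒  r_C1 = 19 (r>0 drops 1)
2. [ext C1·C2]  r_C1² + 10r_C1 − 551 = 0  ⇒  r_C1 = 19 (r>0 drops 1)

19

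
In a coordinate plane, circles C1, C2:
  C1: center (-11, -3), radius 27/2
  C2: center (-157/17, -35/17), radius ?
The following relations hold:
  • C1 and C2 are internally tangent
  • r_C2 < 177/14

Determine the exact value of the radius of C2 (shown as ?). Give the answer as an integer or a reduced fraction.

23/2

1. [int C1,C2]  r_C2² − 27r_C2 + 713/4 = 0  ⇒  r_C2 = 23/2 or 31/2
2. given r_C2 < 177/14: keep 23/2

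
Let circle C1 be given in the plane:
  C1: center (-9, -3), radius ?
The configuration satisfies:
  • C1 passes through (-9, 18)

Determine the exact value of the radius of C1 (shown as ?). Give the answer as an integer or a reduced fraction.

21

1. [C1∋P]  r_C1² − 441 = 0  ⇒  r_C1 = 21 (r>0 drops 1)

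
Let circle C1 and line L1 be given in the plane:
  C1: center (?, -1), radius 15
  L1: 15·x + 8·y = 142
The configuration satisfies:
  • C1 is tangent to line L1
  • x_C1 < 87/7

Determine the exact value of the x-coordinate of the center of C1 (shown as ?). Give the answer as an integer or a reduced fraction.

-7

1. [C1‖L1]  x_C1² − 20x_C1 − 189 = 0  ⇒  x_C1 = -7 or 27
2. given x_C1 < 87/7: keep -7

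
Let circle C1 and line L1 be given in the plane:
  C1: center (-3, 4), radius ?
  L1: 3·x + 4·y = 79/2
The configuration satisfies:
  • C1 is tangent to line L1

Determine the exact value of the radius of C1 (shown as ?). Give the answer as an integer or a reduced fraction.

13/2

1. [C1‖L1]  r_C1² − 169/4 = 0  ⇒  r_C1 = 13/2 (r>0 drops 1)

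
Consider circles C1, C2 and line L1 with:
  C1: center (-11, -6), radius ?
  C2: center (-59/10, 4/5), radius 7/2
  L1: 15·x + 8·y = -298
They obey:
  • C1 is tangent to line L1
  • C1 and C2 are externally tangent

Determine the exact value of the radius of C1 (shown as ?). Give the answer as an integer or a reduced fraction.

5

1. [C1‖L1]  r_C1² − 25 = 0  ⇒  r_C1 = 5 (r>0 drops 1)
2. [ext C1·C2]  r_C1² + 7r_C1 − 60 = 0  ⇒  r_C1 = 5 (r>0 drops 1)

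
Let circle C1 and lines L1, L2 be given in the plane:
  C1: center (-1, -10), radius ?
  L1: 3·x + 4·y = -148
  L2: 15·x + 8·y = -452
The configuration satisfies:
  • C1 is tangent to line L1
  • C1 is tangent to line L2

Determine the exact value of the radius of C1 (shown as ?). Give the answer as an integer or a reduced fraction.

21

1. [C1‖L1]  r_C1² − 441 = 0  ⇒  r_C1 = 21 (r>0 drops 1)
2. [C1‖L2]  r_C1² − 441 = 0  ⇒  r_C1 = 21 (r>0 drops 1)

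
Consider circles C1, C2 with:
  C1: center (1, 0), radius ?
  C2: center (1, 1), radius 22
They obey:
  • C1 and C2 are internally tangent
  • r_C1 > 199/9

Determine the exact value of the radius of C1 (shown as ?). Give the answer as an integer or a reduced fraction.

1. [int C1,C2]  r_C1² − 44r_C1 + 483 = 0  ⇒  r_C1 = 21 or 23
2. given r_C1 > 199/9: keep 23

23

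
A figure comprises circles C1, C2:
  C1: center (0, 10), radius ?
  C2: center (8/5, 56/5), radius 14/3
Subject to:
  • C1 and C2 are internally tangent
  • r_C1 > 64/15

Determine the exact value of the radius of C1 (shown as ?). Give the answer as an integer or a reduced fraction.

20/3

1. [int C1,C2]  r_C1² − (28/3)r_C1 + 160/9 = 0  ⇒  r_C1 = 8/3 or 20/3
2. given r_C1 > 64/15: keep 20/3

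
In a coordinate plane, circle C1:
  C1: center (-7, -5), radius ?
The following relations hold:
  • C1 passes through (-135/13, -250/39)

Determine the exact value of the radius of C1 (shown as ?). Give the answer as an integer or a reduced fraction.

11/3

1. [C1∋P]  r_C1² − 121/9 = 0  ⇒  r_C1 = 11/3 (r>0 drops 1)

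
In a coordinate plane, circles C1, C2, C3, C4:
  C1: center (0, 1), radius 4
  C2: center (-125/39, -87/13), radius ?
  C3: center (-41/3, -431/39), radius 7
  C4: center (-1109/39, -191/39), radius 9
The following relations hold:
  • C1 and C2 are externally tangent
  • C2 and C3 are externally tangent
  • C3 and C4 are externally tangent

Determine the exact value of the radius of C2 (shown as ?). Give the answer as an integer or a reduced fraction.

1. [ext C1·C2]  r_C2² + 8r_C2 − 481/9 = 0  ⇒  r_C2 = 13/3 (r>0 drops 1)
2. [ext C2·C3]  r_C2² + 14r_C2 − 715/9 = 0  ⇒  r_C2 = 13/3 (r>0 drops 1)

13/3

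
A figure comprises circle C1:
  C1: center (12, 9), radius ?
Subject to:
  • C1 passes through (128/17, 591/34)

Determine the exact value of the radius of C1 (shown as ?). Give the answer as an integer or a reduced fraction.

1. [C1∋P]  r_C1² − 361/4 = 0  ⇒  r_C1 = 19/2 (r>0 drops 1)

19/2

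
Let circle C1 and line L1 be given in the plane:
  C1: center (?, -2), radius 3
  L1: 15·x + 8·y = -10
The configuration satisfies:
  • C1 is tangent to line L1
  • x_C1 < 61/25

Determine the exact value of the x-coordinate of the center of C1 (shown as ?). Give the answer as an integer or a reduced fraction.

-3

1. [C1‖L1]  x_C1² − (4/5)x_C1 − 57/5 = 0  ⇒  x_C1 = -3 or 19/5
2. given x_C1 < 61/25: keep -3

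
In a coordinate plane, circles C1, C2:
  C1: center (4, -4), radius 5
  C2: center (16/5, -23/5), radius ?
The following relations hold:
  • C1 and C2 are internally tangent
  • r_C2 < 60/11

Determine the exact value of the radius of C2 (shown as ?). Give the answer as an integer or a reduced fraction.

4

1. [int C1,C2]  r_C2² − 10r_C2 + 24 = 0  ⇒  r_C2 = 4 or 6
2. given r_C2 < 60/11: keep 4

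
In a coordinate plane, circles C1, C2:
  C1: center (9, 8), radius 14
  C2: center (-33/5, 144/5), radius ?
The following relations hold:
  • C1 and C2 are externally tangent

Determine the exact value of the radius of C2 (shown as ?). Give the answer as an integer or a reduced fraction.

1. [ext C1·C2]  r_C2² + 28r_C2 − 480 = 0  ⇒  r_C2 = 12 (r>0 drops 1)

12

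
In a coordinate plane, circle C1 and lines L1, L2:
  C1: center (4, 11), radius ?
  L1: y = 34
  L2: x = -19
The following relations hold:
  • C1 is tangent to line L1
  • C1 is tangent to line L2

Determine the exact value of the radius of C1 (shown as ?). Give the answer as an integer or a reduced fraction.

1. [C1‖L1]  r_C1² − 529 = 0  ⇒  r_C1 = 23 (r>0 drops 1)
2. [C1‖L2]  r_C1² − 529 = 0  ⇒  r_C1 = 23 (r>0 drops 1)

23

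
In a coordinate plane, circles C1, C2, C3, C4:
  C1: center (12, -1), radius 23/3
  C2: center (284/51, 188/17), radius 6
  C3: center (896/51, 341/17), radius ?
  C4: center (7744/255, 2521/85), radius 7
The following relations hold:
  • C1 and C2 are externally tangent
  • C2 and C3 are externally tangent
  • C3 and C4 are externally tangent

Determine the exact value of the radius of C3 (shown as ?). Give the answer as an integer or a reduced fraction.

9

1. [ext C2·C3]  r_C3² + 12r_C3 − 189 = 0  ⇒  r_C3 = 9 (r>0 drops 1)
2. [ext C3·C4]  r_C3² + 14r_C3 − 207 = 0  ⇒  r_C3 = 9 (r>0 drops 1)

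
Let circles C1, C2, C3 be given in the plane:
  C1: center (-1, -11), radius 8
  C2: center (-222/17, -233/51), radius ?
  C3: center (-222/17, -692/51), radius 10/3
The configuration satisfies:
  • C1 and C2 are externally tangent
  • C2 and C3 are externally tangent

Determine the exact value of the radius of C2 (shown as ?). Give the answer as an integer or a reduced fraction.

1. [ext C1·C2]  r_C2² + 16r_C2 − 1105/9 = 0  ⇒  r_C2 = 17/3 (r>0 drops 1)
2. [ext C2·C3]  r_C2² + (20/3)r_C2 − 629/9 = 0  ⇒  r_C2 = 17/3 (r>0 drops 1)

17/3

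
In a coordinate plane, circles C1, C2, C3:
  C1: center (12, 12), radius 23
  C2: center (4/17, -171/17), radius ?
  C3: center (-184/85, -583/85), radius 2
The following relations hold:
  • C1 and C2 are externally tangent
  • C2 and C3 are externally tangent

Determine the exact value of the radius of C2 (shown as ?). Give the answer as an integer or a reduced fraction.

1. [ext C1·C2]  r_C2² + 46r_C2 − 96 = 0  ⇒  r_C2 = 2 (r>0 drops 1)
2. [ext C2·C3]  r_C2² + 4r_C2 − 12 = 0  ⇒  r_C2 = 2 (r>0 drops 1)

2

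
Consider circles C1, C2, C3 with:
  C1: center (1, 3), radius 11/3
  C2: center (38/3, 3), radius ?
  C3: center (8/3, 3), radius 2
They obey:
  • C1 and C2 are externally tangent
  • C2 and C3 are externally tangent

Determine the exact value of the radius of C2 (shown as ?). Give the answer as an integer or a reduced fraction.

8

1. [ext C1·C2]  r_C2² + (22/3)r_C2 − 368/3 = 0  ⇒  r_C2 = 8 (r>0 drops 1)
2. [ext C2·C3]  r_C2² + 4r_C2 − 96 = 0  ⇒  r_C2 = 8 (r>0 drops 1)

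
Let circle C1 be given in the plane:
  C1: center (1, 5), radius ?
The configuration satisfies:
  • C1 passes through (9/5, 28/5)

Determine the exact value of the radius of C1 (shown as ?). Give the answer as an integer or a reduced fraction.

1

1. [C1∋P]  r_C1² − 1 = 0  ⇒  r_C1 = 1 (r>0 drops 1)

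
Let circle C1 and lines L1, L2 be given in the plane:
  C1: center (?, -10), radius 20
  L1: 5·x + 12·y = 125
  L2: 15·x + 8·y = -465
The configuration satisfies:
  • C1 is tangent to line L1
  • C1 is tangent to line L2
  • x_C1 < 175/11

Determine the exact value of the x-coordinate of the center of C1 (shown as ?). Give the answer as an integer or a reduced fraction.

-3

1. [C1‖L1]  x_C1² − 98x_C1 − 303 = 0  ⇒  x_C1 = -3 or 101
2. [C1‖L2]  x_C1² + (154/3)x_C1 + 145 = 0  ⇒  x_C1 = -145/3 or -3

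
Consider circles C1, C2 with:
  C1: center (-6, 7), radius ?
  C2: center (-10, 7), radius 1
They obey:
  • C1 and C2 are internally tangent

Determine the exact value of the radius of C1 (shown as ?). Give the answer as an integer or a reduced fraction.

5

1. [int C1,C2]  r_C1² − 2r_C1 − 15 = 0  ⇒  r_C1 = 5 (r>0 drops 1)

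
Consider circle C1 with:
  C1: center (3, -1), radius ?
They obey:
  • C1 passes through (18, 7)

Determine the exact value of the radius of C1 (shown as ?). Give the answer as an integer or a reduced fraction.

1. [C1∋P]  r_C1² − 289 = 0  ⇒  r_C1 = 17 (r>0 drops 1)

17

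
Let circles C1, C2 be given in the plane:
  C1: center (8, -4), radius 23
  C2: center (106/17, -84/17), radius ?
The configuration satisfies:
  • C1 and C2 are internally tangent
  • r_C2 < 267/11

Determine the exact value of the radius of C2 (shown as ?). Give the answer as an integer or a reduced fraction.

1. [int C1,C2]  r_C2² − 46r_C2 + 525 = 0  ⇒  r_C2 = 21 or 25
2. given r_C2 < 267/11: keep 21

21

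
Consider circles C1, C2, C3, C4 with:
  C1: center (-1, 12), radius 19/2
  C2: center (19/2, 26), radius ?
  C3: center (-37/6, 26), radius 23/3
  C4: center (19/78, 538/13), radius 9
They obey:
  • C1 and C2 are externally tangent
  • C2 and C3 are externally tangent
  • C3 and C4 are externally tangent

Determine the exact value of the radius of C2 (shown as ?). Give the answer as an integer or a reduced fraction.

8

1. [ext C1·C2]  r_C2² + 19r_C2 − 216 = 0  ⇒  r_C2 = 8 (r>0 drops 1)
2. [ext C2·C3]  r_C2² + (46/3)r_C2 − 560/3 = 0  ⇒  r_C2 = 8 (r>0 drops 1)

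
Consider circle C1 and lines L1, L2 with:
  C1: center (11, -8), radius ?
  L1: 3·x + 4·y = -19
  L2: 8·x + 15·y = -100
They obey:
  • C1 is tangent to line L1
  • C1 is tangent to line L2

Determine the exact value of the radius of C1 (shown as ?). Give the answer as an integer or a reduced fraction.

1. [C1‖L1]  r_C1² − 16 = 0  ⇒  r_C1 = 4 (r>0 drops 1)
2. [C1‖L2]  r_C1² − 16 = 0  ⇒  r_C1 = 4 (r>0 drops 1)

4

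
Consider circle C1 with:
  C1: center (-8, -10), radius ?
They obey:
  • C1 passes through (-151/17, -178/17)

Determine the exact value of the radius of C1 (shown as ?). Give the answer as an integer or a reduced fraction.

1. [C1∋P]  r_C1² − 1 = 0  ⇒  r_C1 = 1 (r>0 drops 1)

1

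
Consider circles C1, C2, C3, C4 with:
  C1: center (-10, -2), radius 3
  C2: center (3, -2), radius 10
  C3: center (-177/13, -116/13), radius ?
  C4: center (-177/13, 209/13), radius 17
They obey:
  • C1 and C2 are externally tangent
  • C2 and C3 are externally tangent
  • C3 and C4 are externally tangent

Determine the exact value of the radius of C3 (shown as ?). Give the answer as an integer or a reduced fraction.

1. [ext C2·C3]  r_C3² + 20r_C3 − 224 = 0  ⇒  r_C3 = 8 (r>0 drops 1)
2. [ext C3·C4]  r_C3² + 34r_C3 − 336 = 0  ⇒  r_C3 = 8 (r>0 drops 1)

8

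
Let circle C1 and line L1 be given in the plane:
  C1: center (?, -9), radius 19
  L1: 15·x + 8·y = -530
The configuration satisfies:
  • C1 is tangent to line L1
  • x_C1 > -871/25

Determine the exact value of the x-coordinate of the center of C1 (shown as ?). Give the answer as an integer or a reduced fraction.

1. [C1‖L1]  x_C1² + (916/15)x_C1 + 2343/5 = 0  ⇒  x_C1 = -781/15 or -9
2. given x_C1 > -871/25: keep -9

-9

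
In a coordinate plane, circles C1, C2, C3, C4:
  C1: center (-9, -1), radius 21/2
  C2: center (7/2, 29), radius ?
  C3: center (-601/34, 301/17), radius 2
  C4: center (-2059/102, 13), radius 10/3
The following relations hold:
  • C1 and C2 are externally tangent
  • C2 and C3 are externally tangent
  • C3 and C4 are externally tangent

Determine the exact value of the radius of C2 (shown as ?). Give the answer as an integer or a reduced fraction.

22

1. [ext C1·C2]  r_C2² + 21r_C2 − 946 = 0  ⇒  r_C2 = 22 (r>0 drops 1)
2. [ext C2·C3]  r_C2² + 4r_C2 − 572 = 0  ⇒  r_C2 = 22 (r>0 drops 1)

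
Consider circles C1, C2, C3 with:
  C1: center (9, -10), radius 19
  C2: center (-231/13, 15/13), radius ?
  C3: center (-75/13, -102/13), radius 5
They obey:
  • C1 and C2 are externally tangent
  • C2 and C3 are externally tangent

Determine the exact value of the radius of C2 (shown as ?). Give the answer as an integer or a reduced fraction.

1. [ext C1·C2]  r_C2² + 38r_C2 − 480 = 0  ⇒  r_C2 = 10 (r>0 drops 1)
2. [ext C2·C3]  r_C2² + 10r_C2 − 200 = 0  ⇒  r_C2 = 10 (r>0 drops 1)

10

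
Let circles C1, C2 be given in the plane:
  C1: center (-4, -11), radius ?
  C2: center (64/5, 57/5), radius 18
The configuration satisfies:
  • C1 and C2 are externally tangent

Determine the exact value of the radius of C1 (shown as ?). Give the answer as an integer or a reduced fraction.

1. [ext C1·C2]  r_C1² + 36r_C1 − 460 = 0  ⇒  r_C1 = 10 (r>0 drops 1)

10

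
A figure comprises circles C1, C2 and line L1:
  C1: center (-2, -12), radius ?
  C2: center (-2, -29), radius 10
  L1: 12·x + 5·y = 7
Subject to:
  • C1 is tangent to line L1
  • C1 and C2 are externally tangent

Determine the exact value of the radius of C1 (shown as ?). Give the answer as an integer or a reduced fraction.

1. [C1‖L1]  r_C1² − 49 = 0  ⇒  r_C1 = 7 (r>0 drops 1)
2. [ext C1·C2]  r_C1² + 20r_C1 − 189 = 0  ⇒  r_C1 = 7 (r>0 drops 1)

7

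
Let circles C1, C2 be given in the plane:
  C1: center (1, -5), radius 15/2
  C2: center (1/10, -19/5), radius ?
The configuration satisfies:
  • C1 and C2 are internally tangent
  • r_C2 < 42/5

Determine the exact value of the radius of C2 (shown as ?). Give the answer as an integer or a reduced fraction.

6

1. [int C1,C2]  r_C2² − 15r_C2 + 54 = 0  ⇒  r_C2 = 6 or 9
2. given r_C2 < 42/5: keep 6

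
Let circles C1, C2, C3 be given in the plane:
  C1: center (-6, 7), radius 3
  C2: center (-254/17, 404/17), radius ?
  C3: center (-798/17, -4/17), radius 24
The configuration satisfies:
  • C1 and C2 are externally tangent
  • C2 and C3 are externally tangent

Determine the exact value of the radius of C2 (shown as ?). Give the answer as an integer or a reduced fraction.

16

1. [ext C1·C2]  r_C2² + 6r_C2 − 352 = 0  ⇒  r_C2 = 16 (r>0 drops 1)
2. [ext C2·C3]  r_C2² + 48r_C2 − 1024 = 0  ⇒  r_C2 = 16 (r>0 drops 1)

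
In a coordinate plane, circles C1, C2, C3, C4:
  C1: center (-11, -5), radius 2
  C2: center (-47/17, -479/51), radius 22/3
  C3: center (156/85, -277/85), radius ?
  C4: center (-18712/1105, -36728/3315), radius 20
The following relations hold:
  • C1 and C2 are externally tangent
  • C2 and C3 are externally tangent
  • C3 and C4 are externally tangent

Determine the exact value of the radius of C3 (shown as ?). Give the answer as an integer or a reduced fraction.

1/3

1. [ext C2·C3]  r_C3² + (44/3)r_C3 − 5 = 0  ⇒  r_C3 = 1/3 (r>0 drops 1)
2. [ext C3·C4]  r_C3² + 40r_C3 − 121/9 = 0  ⇒  r_C3 = 1/3 (r>0 drops 1)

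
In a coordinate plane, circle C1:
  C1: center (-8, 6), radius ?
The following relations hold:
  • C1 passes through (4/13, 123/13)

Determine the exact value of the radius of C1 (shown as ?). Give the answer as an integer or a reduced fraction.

1. [C1∋P]  r_C1² − 81 = 0  ⇒  r_C1 = 9 (r>0 drops 1)

9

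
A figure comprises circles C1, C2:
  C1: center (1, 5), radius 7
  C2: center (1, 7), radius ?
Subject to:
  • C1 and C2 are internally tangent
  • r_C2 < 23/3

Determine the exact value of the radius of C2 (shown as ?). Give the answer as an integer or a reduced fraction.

1. [int C1,C2]  r_C2² − 14r_C2 + 45 = 0  ⇒  r_C2 = 5 or 9
2. given r_C2 < 23/3: keep 5

5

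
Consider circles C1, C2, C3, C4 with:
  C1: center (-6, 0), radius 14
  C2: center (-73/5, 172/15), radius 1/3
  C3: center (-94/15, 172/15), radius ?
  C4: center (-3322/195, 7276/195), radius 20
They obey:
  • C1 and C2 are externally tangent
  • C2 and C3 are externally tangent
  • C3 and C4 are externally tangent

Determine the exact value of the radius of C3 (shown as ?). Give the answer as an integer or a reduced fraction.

8

1. [ext C2·C3]  r_C3² + (2/3)r_C3 − 208/3 = 0  ⇒  r_C3 = 8 (r>0 drops 1)
2. [ext C3·C4]  r_C3² + 40r_C3 − 384 = 0  ⇒  r_C3 = 8 (r>0 drops 1)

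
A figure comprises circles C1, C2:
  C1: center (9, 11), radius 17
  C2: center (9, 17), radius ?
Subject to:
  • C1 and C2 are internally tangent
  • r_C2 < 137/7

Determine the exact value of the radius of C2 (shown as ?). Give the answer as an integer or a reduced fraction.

1. [int C1,C2]  r_C2² − 34r_C2 + 253 = 0  ⇒  r_C2 = 11 or 23
2. given r_C2 < 137/7: keep 11

11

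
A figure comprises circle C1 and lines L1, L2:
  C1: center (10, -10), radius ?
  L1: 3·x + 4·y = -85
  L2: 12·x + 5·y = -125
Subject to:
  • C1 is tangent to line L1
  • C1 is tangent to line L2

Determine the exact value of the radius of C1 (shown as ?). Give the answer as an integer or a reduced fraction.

15

1. [C1‖L1]  r_C1² − 225 = 0  ⇒  r_C1 = 15 (r>0 drops 1)
2. [C1‖L2]  r_C1² − 225 = 0  ⇒  r_C1 = 15 (r>0 drops 1)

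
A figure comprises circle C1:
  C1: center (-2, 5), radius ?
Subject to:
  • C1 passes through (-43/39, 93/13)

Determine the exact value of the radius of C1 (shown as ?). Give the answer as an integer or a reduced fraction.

7/3

1. [C1∋P]  r_C1² − 49/9 = 0  ⇒  r_C1 = 7/3 (r>0 drops 1)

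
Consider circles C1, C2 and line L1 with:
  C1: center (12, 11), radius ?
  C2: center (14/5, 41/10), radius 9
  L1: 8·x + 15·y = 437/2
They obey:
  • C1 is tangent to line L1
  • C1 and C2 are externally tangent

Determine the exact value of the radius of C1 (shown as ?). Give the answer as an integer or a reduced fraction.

1. [C1‖L1]  r_C1² − 25/4 = 0  ⇒  r_C1 = 5/2 (r>0 drops 1)
2. [ext C1·C2]  r_C1² + 18r_C1 − 205/4 = 0  ⇒  r_C1 = 5/2 (r>0 drops 1)

5/2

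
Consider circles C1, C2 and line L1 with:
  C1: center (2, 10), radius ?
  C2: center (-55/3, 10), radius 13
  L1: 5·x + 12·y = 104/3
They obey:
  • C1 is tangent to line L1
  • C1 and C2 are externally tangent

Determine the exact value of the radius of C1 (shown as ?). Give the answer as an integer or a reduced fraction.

22/3

1. [C1‖L1]  r_C1² − 484/9 = 0  ⇒  r_C1 = 22/3 (r>0 drops 1)
2. [ext C1·C2]  r_C1² + 26r_C1 − 2200/9 = 0  ⇒  r_C1 = 22/3 (r>0 drops 1)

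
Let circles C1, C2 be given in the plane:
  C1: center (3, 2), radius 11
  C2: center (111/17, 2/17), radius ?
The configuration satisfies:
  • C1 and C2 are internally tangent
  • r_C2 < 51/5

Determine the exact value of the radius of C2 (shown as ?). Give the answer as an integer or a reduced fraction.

7

1. [int C1,C2]  r_C2² − 22r_C2 + 105 = 0  ⇒  r_C2 = 7 or 15
2. given r_C2 < 51/5: keep 7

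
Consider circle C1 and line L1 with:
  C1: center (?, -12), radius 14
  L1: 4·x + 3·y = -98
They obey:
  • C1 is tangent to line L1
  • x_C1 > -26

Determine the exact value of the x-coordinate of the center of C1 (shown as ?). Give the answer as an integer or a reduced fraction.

2

1. [C1‖L1]  x_C1² + 31x_C1 − 66 = 0  ⇒  x_C1 = -33 or 2
2. given x_C1 > -26: keep 2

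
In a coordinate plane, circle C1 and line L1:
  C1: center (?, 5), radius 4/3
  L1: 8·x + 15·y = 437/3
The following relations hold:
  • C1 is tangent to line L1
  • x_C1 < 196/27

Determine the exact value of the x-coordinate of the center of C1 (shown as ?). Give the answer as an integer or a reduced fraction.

1. [C1‖L1]  x_C1² − (53/3)x_C1 + 70 = 0  ⇒  x_C1 = 6 or 35/3
2. given x_C1 < 196/27: keep 6

6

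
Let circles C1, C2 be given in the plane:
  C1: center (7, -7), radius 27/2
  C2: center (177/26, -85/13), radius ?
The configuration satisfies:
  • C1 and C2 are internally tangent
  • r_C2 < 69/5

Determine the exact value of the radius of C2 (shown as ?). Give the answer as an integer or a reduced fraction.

13

1. [int C1,C2]  r_C2² − 27r_C2 + 182 = 0  ⇒  r_C2 = 13 or 14
2. given r_C2 < 69/5: keep 13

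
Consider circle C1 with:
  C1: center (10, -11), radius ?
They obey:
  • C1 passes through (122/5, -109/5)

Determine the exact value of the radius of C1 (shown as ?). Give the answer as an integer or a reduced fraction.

1. [C1∋P]  r_C1² − 324 = 0  ⇒  r_C1 = 18 (r>0 drops 1)

18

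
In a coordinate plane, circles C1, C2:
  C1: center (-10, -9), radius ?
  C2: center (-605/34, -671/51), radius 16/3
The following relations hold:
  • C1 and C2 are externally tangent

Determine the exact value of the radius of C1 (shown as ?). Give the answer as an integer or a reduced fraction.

1. [ext C1·C2]  r_C1² + (32/3)r_C1 − 595/12 = 0  ⇒  r_C1 = 7/2 (r>0 drops 1)

7/2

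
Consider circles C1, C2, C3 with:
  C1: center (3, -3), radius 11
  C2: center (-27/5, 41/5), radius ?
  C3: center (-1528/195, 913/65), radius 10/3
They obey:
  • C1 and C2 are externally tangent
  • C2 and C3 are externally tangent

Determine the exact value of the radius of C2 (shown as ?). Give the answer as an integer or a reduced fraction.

3

1. [ext C1·C2]  r_C2² + 22r_C2 − 75 = 0  ⇒  r_C2 = 3 (r>0 drops 1)
2. [ext C2·C3]  r_C2² + (20/3)r_C2 − 29 = 0  ⇒  r_C2 = 3 (r>0 drops 1)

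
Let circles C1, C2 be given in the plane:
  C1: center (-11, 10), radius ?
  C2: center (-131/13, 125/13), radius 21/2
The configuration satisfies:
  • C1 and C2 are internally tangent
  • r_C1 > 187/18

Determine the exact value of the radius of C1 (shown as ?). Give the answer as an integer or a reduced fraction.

1. [int C1,C2]  r_C1² − 21r_C1 + 437/4 = 0  ⇒  r_C1 = 19/2 or 23/2
2. given r_C1 > 187/18: keep 23/2

23/2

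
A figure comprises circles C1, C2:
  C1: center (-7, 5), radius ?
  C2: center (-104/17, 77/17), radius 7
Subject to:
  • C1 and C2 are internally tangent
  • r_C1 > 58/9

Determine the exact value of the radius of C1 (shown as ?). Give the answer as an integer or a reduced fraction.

8

1. [int C1,C2]  r_C1² − 14r_C1 + 48 = 0  ⇒  r_C1 = 6 or 8
2. given r_C1 > 58/9: keep 8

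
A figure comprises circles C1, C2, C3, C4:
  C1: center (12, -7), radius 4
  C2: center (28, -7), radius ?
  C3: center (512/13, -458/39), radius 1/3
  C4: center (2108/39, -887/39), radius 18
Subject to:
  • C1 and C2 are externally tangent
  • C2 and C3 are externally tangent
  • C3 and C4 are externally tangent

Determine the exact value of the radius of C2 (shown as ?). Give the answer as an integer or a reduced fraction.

12

1. [ext C1·C2]  r_C2² + 8r_C2 − 240 = 0  ⇒  r_C2 = 12 (r>0 drops 1)
2. [ext C2·C3]  r_C2² + (2/3)r_C2 − 152 = 0  ⇒  r_C2 = 12 (r>0 drops 1)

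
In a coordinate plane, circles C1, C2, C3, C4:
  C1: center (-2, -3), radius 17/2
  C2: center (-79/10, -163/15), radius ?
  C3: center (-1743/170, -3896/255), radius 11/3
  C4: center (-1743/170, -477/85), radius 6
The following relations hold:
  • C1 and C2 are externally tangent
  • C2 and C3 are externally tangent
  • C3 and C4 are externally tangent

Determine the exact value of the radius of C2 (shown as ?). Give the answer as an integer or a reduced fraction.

1. [ext C1·C2]  r_C2² + 17r_C2 − 220/9 = 0  ⇒  r_C2 = 4/3 (r>0 drops 1)
2. [ext C2·C3]  r_C2² + (22/3)r_C2 − 104/9 = 0  ⇒  r_C2 = 4/3 (r>0 drops 1)

4/3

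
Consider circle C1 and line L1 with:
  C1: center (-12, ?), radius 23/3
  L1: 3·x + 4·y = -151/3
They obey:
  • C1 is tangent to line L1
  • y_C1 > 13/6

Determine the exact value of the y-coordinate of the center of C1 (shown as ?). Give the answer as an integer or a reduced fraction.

1. [C1‖L1]  y_C1² + (43/6)y_C1 − 79 = 0  ⇒  y_C1 = -79/6 or 6
2. given y_C1 > 13/6: keep 6

6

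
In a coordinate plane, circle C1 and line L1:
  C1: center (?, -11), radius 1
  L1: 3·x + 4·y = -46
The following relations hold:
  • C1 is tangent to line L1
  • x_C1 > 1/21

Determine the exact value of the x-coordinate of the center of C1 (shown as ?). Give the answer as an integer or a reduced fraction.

1. [C1‖L1]  x_C1² + (4/3)x_C1 − 7/3 = 0  ⇒  x_C1 = -7/3 or 1
2. given x_C1 > 1/21: keep 1

1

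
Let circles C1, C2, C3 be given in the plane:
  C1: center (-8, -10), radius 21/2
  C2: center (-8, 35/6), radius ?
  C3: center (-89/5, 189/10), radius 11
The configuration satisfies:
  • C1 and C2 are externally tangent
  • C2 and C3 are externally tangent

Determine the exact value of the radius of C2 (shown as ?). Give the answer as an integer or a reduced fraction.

16/3

1. [ext C1·C2]  r_C2² + 21r_C2 − 1264/9 = 0  ⇒  r_C2 = 16/3 (r>0 drops 1)
2. [ext C2·C3]  r_C2² + 22r_C2 − 1312/9 = 0  ⇒  r_C2 = 16/3 (r>0 drops 1)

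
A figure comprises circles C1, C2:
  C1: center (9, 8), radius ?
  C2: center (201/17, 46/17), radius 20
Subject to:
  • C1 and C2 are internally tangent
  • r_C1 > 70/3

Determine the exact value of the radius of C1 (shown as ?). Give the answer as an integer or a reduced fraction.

26

1. [int C1,C2]  r_C1² − 40r_C1 + 364 = 0  ⇒  r_C1 = 14 or 26
2. given r_C1 > 70/3: keep 26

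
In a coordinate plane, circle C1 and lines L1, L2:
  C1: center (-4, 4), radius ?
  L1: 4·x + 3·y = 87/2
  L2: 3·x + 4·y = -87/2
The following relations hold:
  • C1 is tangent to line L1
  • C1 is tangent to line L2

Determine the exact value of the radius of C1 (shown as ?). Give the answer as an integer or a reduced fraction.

1. [C1‖L1]  r_C1² − 361/4 = 0  ⇒  r_C1 = 19/2 (r>0 drops 1)
2. [C1‖L2]  r_C1² − 361/4 = 0  ⇒  r_C1 = 19/2 (r>0 drops 1)

19/2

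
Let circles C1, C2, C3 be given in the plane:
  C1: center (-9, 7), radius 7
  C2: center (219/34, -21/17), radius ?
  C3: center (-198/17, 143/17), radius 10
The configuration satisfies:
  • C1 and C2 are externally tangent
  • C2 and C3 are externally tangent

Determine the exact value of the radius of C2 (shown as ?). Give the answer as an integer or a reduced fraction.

21/2

1. [ext C1·C2]  r_C2² + 14r_C2 − 1029/4 = 0  ⇒  r_C2 = 21/2 (r>0 drops 1)
2. [ext C2·C3]  r_C2² + 20r_C2 − 1281/4 = 0  ⇒  r_C2 = 21/2 (r>0 drops 1)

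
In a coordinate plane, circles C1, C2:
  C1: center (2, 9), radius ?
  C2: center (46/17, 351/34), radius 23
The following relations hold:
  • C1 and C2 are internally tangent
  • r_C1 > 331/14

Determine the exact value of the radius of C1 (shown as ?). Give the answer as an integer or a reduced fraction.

1. [int C1,C2]  r_C1² − 46r_C1 + 2107/4 = 0  ⇒  r_C1 = 43/2 or 49/2
2. given r_C1 > 331/14: keep 49/2

49/2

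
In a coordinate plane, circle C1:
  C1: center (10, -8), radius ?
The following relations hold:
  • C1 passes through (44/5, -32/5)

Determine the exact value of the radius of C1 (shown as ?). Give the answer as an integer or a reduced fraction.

1. [C1∋P]  r_C1² − 4 = 0  ⇒  r_C1 = 2 (r>0 drops 1)

2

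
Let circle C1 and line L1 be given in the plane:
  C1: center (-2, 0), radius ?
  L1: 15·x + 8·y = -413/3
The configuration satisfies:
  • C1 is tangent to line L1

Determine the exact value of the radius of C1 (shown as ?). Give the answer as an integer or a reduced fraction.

1. [C1‖L1]  r_C1² − 361/9 = 0  ⇒  r_C1 = 19/3 (r>0 drops 1)

19/3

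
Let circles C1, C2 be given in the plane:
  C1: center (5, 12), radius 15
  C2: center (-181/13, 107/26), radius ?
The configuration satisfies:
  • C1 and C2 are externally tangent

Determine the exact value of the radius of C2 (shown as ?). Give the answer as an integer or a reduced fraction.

1. [ext C1·C2]  r_C2² + 30r_C2 − 781/4 = 0  ⇒  r_C2 = 11/2 (r>0 drops 1)

11/2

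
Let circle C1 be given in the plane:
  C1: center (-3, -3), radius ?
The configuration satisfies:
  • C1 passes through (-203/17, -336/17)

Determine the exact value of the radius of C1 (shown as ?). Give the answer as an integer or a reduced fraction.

1. [C1∋P]  r_C1² − 361 = 0  ⇒  r_C1 = 19 (r>0 drops 1)

19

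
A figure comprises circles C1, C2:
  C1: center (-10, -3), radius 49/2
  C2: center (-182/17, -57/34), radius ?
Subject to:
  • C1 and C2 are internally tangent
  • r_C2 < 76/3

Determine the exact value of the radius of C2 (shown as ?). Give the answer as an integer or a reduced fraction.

1. [int C1,C2]  r_C2² − 49r_C2 + 598 = 0  ⇒  r_C2 = 23 or 26
2. given r_C2 < 76/3: keep 23

23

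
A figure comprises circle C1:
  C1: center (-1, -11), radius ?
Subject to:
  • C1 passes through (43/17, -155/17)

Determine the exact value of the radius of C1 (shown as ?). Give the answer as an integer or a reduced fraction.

4

1. [C1∋P]  r_C1² − 16 = 0  ⇒  r_C1 = 4 (r>0 drops 1)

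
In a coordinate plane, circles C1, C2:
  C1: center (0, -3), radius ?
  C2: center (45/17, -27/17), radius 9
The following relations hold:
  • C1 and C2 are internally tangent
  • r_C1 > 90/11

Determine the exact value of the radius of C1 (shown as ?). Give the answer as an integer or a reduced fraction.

1. [int C1,C2]  r_C1² − 18r_C1 + 72 = 0  ⇒  r_C1 = 6 or 12
2. given r_C1 > 90/11: keep 12

12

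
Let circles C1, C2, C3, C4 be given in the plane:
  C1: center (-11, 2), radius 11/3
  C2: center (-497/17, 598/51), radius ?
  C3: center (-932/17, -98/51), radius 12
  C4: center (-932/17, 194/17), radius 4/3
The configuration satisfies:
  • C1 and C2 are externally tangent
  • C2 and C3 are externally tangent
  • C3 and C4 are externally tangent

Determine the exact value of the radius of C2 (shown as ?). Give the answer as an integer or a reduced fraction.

17

1. [ext C1·C2]  r_C2² + (22/3)r_C2 − 1241/3 = 0  ⇒  r_C2 = 17 (r>0 drops 1)
2. [ext C2·C3]  r_C2² + 24r_C2 − 697 = 0  ⇒  r_C2 = 17 (r>0 drops 1)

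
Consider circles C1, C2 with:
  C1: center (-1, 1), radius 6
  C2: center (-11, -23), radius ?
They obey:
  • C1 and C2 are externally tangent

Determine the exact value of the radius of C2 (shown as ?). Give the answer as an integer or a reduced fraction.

20

1. [ext C1·C2]  r_C2² + 12r_C2 − 640 = 0  ⇒  r_C2 = 20 (r>0 drops 1)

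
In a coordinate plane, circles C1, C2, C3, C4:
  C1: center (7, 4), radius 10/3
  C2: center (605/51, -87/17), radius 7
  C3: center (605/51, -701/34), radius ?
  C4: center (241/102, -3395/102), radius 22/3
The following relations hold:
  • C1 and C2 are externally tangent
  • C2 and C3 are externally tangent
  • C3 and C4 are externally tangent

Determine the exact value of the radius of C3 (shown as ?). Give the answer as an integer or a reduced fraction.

1. [ext C2·C3]  r_C3² + 14r_C3 − 765/4 = 0  ⇒  r_C3 = 17/2 (r>0 drops 1)
2. [ext C3·C4]  r_C3² + (44/3)r_C3 − 2363/12 = 0  ⇒  r_C3 = 17/2 (r>0 drops 1)

17/2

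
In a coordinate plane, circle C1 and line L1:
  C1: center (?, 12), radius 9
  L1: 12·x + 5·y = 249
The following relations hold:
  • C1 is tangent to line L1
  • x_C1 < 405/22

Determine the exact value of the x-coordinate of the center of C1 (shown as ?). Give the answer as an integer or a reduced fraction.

6

1. [C1‖L1]  x_C1² − (63/2)x_C1 + 153 = 0  ⇒  x_C1 = 6 or 51/2
2. given x_C1 < 405/22: keep 6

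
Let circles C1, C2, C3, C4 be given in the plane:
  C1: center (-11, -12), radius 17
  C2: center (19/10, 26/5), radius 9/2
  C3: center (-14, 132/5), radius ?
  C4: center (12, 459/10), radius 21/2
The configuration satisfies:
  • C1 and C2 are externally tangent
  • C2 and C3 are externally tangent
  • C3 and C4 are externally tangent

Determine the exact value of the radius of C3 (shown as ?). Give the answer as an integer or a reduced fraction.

22

1. [ext C2·C3]  r_C3² + 9r_C3 − 682 = 0  ⇒  r_C3 = 22 (r>0 drops 1)
2. [ext C3·C4]  r_C3² + 21r_C3 − 946 = 0  ⇒  r_C3 = 22 (r>0 drops 1)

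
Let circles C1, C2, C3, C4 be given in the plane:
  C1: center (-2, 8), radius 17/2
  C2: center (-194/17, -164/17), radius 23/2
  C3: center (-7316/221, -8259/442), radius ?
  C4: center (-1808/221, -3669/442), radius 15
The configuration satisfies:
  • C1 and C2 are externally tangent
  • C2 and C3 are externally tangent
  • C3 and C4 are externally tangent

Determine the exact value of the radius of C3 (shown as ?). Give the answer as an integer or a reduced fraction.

1. [ext C2·C3]  r_C3² + 23r_C3 − 420 = 0  ⇒  r_C3 = 12 (r>0 drops 1)
2. [ext C3·C4]  r_C3² + 30r_C3 − 504 = 0  ⇒  r_C3 = 12 (r>0 drops 1)

12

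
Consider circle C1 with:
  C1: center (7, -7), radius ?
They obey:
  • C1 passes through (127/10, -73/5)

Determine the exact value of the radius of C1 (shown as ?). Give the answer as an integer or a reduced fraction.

19/2

1. [C1∋P]  r_C1² − 361/4 = 0  ⇒  r_C1 = 19/2 (r>0 drops 1)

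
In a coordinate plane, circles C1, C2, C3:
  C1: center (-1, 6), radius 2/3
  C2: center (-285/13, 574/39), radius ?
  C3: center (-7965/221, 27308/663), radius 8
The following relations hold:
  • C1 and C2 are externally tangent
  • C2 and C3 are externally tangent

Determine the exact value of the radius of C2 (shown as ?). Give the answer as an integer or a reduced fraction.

22

1. [ext C1·C2]  r_C2² + (4/3)r_C2 − 1540/3 = 0  ⇒  r_C2 = 22 (r>0 drops 1)
2. [ext C2·C3]  r_C2² + 16r_C2 − 836 = 0  ⇒  r_C2 = 22 (r>0 drops 1)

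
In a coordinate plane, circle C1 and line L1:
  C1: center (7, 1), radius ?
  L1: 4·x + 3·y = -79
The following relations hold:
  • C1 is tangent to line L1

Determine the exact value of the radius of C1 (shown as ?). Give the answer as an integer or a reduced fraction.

22

1. [C1‖L1]  r_C1² − 484 = 0  ⇒  r_C1 = 22 (r>0 drops 1)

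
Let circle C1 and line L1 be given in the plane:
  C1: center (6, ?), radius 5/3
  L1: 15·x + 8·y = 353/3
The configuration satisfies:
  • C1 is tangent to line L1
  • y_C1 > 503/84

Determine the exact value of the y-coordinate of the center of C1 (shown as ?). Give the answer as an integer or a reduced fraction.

1. [C1‖L1]  y_C1² − (83/12)y_C1 − 7/12 = 0  ⇒  y_C1 = -1/12 or 7
2. given y_C1 > 503/84: keep 7

7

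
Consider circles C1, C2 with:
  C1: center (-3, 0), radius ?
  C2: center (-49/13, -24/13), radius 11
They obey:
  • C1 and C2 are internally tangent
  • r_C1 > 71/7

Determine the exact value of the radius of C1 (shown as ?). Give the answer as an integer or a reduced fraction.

1. [int C1,C2]  r_C1² − 22r_C1 + 117 = 0  ⇒  r_C1 = 9 or 13
2. given r_C1 > 71/7: keep 13

13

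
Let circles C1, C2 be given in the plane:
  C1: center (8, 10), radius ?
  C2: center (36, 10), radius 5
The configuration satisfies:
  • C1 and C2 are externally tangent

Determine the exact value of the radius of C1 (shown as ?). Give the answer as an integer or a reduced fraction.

1. [ext C1·C2]  r_C1² + 10r_C1 − 759 = 0  ⇒  r_C1 = 23 (r>0 drops 1)

23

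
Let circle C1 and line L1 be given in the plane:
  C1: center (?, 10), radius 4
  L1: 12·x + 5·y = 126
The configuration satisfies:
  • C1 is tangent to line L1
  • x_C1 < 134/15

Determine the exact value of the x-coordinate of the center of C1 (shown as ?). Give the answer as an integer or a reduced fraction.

2

1. [C1‖L1]  x_C1² − (38/3)x_C1 + 64/3 = 0  ⇒  x_C1 = 2 or 32/3
2. given x_C1 < 134/15: keep 2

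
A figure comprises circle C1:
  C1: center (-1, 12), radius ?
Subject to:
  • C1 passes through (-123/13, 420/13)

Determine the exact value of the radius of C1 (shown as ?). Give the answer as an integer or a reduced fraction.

1. [C1∋P]  r_C1² − 484 = 0  ⇒  r_C1 = 22 (r>0 drops 1)

22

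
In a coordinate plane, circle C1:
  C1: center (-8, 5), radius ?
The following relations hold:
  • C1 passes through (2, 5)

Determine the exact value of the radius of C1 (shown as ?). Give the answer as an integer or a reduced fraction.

10

1. [C1∋P]  r_C1² − 100 = 0  ⇒  r_C1 = 10 (r>0 drops 1)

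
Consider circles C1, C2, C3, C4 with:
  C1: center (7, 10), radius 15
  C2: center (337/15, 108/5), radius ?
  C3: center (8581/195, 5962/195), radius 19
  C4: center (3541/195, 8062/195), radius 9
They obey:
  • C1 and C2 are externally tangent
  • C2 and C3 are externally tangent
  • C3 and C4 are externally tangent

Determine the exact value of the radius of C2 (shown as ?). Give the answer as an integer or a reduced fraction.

13/3

1. [ext C1·C2]  r_C2² + 30r_C2 − 1339/9 = 0  ⇒  r_C2 = 13/3 (r>0 drops 1)
2. [ext C2·C3]  r_C2² + 38r_C2 − 1651/9 = 0  ⇒  r_C2 = 13/3 (r>0 drops 1)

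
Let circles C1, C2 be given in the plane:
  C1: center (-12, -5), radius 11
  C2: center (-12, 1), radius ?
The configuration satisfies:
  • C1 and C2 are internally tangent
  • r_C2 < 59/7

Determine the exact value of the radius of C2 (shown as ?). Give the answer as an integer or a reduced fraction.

1. [int C1,C2]  r_C2² − 22r_C2 + 85 = 0  ⇒  r_C2 = 5 or 17
2. given r_C2 < 59/7: keep 5

5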